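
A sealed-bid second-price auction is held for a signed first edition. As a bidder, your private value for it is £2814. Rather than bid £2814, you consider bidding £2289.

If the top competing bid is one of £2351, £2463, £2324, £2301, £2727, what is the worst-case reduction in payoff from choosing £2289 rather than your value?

£513

£2351: truthful gives £463, deviation gives £0 → loss £463.
£2463: truthful gives £351, deviation gives £0 → loss £351.
£2324: truthful gives £490, deviation gives £0 → loss £490.
£2301: truthful gives £513, deviation gives £0 → loss £513.
£2727: truthful gives £87, deviation gives £0 → loss £87.
Maximum loss: £513.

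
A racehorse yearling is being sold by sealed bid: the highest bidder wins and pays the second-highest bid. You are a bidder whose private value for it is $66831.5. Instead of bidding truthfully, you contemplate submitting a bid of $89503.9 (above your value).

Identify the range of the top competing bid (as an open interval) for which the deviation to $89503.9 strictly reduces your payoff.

If the competing bid is below $66831.5, both bids win at the same price — no difference.
If it is above $89503.9, both bids lose — no difference.
If it lies strictly between $66831.5 and $89503.9, bidding your value loses (payoff 0) while bidding $89503.9 wins at a price above your value (payoff negative).
So the deviation strictly hurts on the open interval ($66831.5, $89503.9).

($66831.5, $89503.9)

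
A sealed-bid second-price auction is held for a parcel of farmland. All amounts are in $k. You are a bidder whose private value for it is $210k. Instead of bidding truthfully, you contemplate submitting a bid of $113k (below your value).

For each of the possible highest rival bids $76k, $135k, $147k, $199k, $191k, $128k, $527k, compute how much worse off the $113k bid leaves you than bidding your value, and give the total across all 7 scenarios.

$250k

The deviation costs you only when the competing bid falls strictly between $113k and $210k; elsewhere both bids give the same outcome.
$76k: outcomes coincide → loss $0k.
$135k: truthful payoff $75k, deviation payoff $0k → loss $75k.
$147k: truthful payoff $63k, deviation payoff $0k → loss $63k.
$199k: truthful payoff $11k, deviation payoff $0k → loss $11k.
$191k: truthful payoff $19k, deviation payoff $0k → loss $19k.
$128k: truthful payoff $82k, deviation payoff $0k → loss $82k.
$527k: outcomes coincide → loss $0k.
Total loss = $75k + $63k + $11k + $19k + $82k = $250k.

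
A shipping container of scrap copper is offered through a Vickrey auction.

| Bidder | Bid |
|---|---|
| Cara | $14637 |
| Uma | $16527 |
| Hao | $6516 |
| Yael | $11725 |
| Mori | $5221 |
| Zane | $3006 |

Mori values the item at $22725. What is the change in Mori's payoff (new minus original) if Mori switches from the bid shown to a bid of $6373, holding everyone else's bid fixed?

The highest bid among the other bidders is $16527; Mori's bid doesn't change that.
Original bid $5221: Mori is not highest (top rival bid is $16527); payoff $0.
Alternative bid $6373: Mori is not highest (top rival bid is $16527); payoff $0.
Change in payoff = $0 − ($0) = $0.

$0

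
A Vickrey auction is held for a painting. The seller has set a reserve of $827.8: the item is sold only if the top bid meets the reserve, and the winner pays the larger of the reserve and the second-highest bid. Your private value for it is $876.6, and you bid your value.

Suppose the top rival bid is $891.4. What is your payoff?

Your bid $876.6 is below the highest competing bid $891.4, so you lose. Payoff $0.

$0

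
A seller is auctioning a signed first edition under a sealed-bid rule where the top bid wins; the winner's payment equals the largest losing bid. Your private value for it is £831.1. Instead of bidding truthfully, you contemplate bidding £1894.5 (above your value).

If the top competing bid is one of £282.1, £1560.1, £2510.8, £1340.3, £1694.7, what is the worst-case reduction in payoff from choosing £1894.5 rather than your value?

£863.6

£282.1: same outcome either way → loss £0.
£1560.1: truthful gives £0, deviation gives −£729 → loss £729.
£2510.8: same outcome either way → loss £0.
£1340.3: truthful gives £0, deviation gives −£509.2 → loss £509.2.
£1694.7: truthful gives £0, deviation gives −£863.6 → loss £863.6.
Maximum loss: £863.6.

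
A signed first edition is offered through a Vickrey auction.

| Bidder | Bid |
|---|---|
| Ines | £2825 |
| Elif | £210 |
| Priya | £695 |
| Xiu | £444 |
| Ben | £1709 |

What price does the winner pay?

£1709

Highest bid: Ines at £2825, so Ines wins.
Second-highest bid: Ben at £1709 — that is the price the winner pays.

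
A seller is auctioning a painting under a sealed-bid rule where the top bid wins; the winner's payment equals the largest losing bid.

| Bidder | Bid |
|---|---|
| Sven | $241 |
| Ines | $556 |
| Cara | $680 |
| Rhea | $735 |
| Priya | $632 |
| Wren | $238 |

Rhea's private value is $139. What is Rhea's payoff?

−$541

Highest bid: Rhea at $735, so Rhea wins.
Second-highest bid: Cara at $680 — that is the price the winner pays.
Rhea's payoff = value − price = $139 − $680 = −$541.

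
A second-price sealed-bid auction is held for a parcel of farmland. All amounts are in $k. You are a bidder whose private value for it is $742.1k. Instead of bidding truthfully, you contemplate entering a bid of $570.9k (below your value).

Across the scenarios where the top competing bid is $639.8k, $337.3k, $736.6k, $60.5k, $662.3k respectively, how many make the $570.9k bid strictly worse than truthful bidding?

3

The deviation hurts exactly when the highest competing bid lies strictly between $570.9k and $742.1k — underbidding then forfeits a profitable win.
$639.8k: inside the interval → strictly worse (loss $102.3k).
$337.3k: below both → same outcome either way.
$736.6k: inside the interval → strictly worse (loss $5.5k).
$60.5k: below both → same outcome either way.
$662.3k: inside the interval → strictly worse (loss $79.8k).
Count: 3.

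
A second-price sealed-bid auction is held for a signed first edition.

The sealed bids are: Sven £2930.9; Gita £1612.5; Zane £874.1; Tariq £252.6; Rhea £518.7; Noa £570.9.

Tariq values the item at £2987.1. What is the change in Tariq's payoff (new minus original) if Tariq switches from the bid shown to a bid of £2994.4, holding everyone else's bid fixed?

The highest bid among the other bidders is £2930.9; Tariq's bid doesn't change that.
Original bid £252.6: Tariq is not highest (top rival bid is £2930.9); payoff £0.
Alternative bid £2994.4: Tariq is highest, pays the top rival bid £2930.9; payoff £2987.1 − £2930.9 = £56.2.
Change in payoff = £56.2 − (£0) = £56.2.

£56.2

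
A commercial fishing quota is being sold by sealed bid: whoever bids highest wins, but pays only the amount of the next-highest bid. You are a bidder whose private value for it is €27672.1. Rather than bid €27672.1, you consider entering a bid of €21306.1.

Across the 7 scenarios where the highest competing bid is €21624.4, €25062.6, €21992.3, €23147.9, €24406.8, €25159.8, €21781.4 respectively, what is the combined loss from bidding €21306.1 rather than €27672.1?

The deviation costs you only when the competing bid falls strictly between €21306.1 and €27672.1; elsewhere both bids give the same outcome.
€21624.4: truthful payoff €6047.7, deviation payoff €0 → loss €6047.7.
€25062.6: truthful payoff €2609.5, deviation payoff €0 → loss €2609.5.
€21992.3: truthful payoff €5679.8, deviation payoff €0 → loss €5679.8.
€23147.9: truthful payoff €4524.2, deviation payoff €0 → loss €4524.2.
€24406.8: truthful payoff €3265.3, deviation payoff €0 → loss €3265.3.
€25159.8: truthful payoff €2512.3, deviation payoff €0 → loss €2512.3.
€21781.4: truthful payoff €5890.7, deviation payoff €0 → loss €5890.7.
Total loss = €6047.7 + €2609.5 + €5679.8 + €4524.2 + €3265.3 + €2512.3 + €5890.7 = €30529.5.

€30529.5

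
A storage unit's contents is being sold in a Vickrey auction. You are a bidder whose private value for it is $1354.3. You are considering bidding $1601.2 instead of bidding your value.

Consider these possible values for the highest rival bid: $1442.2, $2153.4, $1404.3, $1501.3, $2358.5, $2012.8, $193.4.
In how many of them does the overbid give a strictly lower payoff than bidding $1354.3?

3

The deviation hurts exactly when the highest competing bid lies strictly between $1354.3 and $1601.2 — overbidding then wins at a price above your value.
$1442.2: inside the interval → strictly worse (loss $87.9).
$2153.4: above both → same outcome either way.
$1404.3: inside the interval → strictly worse (loss $50).
$1501.3: inside the interval → strictly worse (loss $147).
$2358.5: above both → same outcome either way.
$2012.8: above both → same outcome either way.
$193.4: below both → same outcome either way.
Count: 3.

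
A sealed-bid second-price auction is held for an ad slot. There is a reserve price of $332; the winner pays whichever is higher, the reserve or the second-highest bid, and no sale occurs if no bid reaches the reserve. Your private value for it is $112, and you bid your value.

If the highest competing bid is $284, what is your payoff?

$0

Your bid $112 is below the highest competing bid $284, so you lose. Payoff $0.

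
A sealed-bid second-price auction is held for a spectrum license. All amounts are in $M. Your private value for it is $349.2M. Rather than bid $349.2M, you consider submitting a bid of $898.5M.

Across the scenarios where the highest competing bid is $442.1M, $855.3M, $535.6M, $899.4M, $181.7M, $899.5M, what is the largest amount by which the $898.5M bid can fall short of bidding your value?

$442.1M: truthful gives $0M, deviation gives −$92.9M → loss $92.9M.
$855.3M: truthful gives $0M, deviation gives −$506.1M → loss $506.1M.
$535.6M: truthful gives $0M, deviation gives −$186.4M → loss $186.4M.
$899.4M: same outcome either way → loss $0M.
$181.7M: same outcome either way → loss $0M.
$899.5M: same outcome either way → loss $0M.
Maximum loss: $506.1M.

$506.1M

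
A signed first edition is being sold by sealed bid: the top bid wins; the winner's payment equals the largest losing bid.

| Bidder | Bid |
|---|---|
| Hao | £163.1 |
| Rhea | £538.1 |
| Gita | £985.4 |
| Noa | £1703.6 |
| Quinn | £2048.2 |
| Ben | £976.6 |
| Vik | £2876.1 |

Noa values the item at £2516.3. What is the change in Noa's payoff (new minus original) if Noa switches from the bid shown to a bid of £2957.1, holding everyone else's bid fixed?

The highest bid among the other bidders is £2876.1; Noa's bid doesn't change that.
Original bid £1703.6: Noa is not highest (top rival bid is £2876.1); payoff £0.
Alternative bid £2957.1: Noa is highest, pays the top rival bid £2876.1; payoff £2516.3 − £2876.1 = −£359.8.
Change in payoff = −£359.8 − (£0) = −£359.8.

−£359.8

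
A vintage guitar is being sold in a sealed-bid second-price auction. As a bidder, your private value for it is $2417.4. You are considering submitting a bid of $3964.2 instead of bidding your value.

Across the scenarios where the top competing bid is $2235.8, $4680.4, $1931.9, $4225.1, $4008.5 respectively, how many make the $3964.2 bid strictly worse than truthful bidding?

The deviation hurts exactly when the highest competing bid lies strictly between $2417.4 and $3964.2 — overbidding then wins at a price above your value.
$2235.8: below both → same outcome either way.
$4680.4: above both → same outcome either way.
$1931.9: below both → same outcome either way.
$4225.1: above both → same outcome either way.
$4008.5: above both → same outcome either way.
Count: 0.

0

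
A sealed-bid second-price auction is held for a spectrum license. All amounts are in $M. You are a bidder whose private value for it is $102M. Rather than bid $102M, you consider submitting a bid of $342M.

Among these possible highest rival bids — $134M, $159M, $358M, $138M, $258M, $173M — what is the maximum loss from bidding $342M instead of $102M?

$156M

$134M: truthful gives $0M, deviation gives −$32M → loss $32M.
$159M: truthful gives $0M, deviation gives −$57M → loss $57M.
$358M: same outcome either way → loss $0M.
$138M: truthful gives $0M, deviation gives −$36M → loss $36M.
$258M: truthful gives $0M, deviation gives −$156M → loss $156M.
$173M: truthful gives $0M, deviation gives −$71M → loss $71M.
Maximum loss: $156M.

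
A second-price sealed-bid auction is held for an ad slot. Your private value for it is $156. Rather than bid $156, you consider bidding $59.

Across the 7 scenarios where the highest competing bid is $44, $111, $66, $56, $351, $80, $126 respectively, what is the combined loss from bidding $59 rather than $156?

$241

The deviation costs you only when the competing bid falls strictly between $59 and $156; elsewhere both bids give the same outcome.
$44: outcomes coincide → loss $0.
$111: truthful payoff $45, deviation payoff $0 → loss $45.
$66: truthful payoff $90, deviation payoff $0 → loss $90.
$56: outcomes coincide → loss $0.
$351: outcomes coincide → loss $0.
$80: truthful payoff $76, deviation payoff $0 → loss $76.
$126: truthful payoff $30, deviation payoff $0 → loss $30.
Total loss = $45 + $90 + $76 + $30 = $241.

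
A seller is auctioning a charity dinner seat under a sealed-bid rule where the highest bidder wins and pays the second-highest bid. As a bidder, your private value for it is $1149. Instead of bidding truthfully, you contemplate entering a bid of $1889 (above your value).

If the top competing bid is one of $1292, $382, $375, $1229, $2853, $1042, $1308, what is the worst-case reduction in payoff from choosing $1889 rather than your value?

$159

$1292: truthful gives $0, deviation gives −$143 → loss $143.
$382: same outcome either way → loss $0.
$375: same outcome either way → loss $0.
$1229: truthful gives $0, deviation gives −$80 → loss $80.
$2853: same outcome either way → loss $0.
$1042: same outcome either way → loss $0.
$1308: truthful gives $0, deviation gives −$159 → loss $159.
Maximum loss: $159.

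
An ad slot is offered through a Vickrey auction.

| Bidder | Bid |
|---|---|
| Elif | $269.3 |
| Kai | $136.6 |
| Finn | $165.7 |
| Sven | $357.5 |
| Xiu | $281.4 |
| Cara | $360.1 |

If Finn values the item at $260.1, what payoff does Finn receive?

$0

Highest bid: Cara at $360.1, so Cara wins.
Second-highest bid: Sven at $357.5 — that is the price the winner pays.
Finn did not win, so Finn pays nothing and receives nothing: payoff $0.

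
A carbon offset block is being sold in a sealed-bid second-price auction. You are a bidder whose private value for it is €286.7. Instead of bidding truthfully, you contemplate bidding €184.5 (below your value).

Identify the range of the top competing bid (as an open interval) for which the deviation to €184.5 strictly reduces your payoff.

(€184.5, €286.7)

If the competing bid is below €184.5, both bids win at the same price — no difference.
If it is above €286.7, both bids lose — no difference.
If it lies strictly between €184.5 and €286.7, bidding your value wins at a price below your value (positive payoff) while bidding €184.5 loses (payoff 0).
So the deviation strictly hurts on the open interval (€184.5, €286.7).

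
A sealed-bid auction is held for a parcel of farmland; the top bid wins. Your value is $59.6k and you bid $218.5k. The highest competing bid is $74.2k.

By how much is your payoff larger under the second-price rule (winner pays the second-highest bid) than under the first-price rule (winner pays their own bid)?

You have the highest bid, so you win under either rule.
Second-price: pay $74.2k → payoff −$14.6k.
First-price: pay your own bid $218.5k → payoff −$158.9k.
Difference = −$14.6k − (−$158.9k) = $144.3k.

$144.3k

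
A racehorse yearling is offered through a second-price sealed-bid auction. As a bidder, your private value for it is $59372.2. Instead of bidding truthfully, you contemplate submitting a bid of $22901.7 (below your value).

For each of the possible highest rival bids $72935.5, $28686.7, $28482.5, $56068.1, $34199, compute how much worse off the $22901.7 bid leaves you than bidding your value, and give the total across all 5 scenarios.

The deviation costs you only when the competing bid falls strictly between $22901.7 and $59372.2; elsewhere both bids give the same outcome.
$72935.5: outcomes coincide → loss $0.
$28686.7: truthful payoff $30685.5, deviation payoff $0 → loss $30685.5.
$28482.5: truthful payoff $30889.7, deviation payoff $0 → loss $30889.7.
$56068.1: truthful payoff $3304.1, deviation payoff $0 → loss $3304.1.
$34199: truthful payoff $25173.2, deviation payoff $0 → loss $25173.2.
Total loss = $30685.5 + $30889.7 + $3304.1 + $25173.2 = $90052.5.

$90052.5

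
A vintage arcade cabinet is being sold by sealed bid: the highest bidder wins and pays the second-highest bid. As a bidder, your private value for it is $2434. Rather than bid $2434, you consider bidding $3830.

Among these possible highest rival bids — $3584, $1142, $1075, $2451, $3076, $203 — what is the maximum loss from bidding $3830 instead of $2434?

$1150

$3584: truthful gives $0, deviation gives −$1150 → loss $1150.
$1142: same outcome either way → loss $0.
$1075: same outcome either way → loss $0.
$2451: truthful gives $0, deviation gives −$17 → loss $17.
$3076: truthful gives $0, deviation gives −$642 → loss $642.
$203: same outcome either way → loss $0.
Maximum loss: $1150.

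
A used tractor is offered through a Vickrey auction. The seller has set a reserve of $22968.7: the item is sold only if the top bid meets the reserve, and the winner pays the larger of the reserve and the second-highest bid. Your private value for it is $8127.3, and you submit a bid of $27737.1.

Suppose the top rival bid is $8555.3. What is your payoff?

−$14841.4

Your bid $27737.1 is the highest and exceeds the reserve.
Price = max(second-highest bid, reserve) = max($8555.3, $22968.7) = $22968.7.
Payoff = $8127.3 − $22968.7 = −$14841.4.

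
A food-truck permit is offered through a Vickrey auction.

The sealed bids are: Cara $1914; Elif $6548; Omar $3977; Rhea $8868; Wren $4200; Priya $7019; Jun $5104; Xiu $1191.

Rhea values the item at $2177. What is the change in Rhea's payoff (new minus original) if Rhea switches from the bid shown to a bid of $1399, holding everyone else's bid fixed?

The highest bid among the other bidders is $7019; Rhea's bid doesn't change that.
Original bid $8868: Rhea is highest, pays the top rival bid $7019; payoff $2177 − $7019 = −$4842.
Alternative bid $1399: Rhea is not highest (top rival bid is $7019); payoff $0.
Change in payoff = $0 − (−$4842) = $4842.

$4842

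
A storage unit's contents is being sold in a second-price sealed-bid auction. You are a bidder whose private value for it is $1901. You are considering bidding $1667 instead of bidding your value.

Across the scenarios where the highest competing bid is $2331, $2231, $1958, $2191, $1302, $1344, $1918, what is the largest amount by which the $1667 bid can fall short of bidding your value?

$2331: same outcome either way → loss $0.
$2231: same outcome either way → loss $0.
$1958: same outcome either way → loss $0.
$2191: same outcome either way → loss $0.
$1302: same outcome either way → loss $0.
$1344: same outcome either way → loss $0.
$1918: same outcome either way → loss $0.
Maximum loss: $0.

$0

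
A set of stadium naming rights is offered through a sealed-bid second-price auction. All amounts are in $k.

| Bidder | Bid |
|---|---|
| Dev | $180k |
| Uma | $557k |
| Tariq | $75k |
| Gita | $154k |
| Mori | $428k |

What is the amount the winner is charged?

$428k

Highest bid: Uma at $557k, so Uma wins.
Second-highest bid: Mori at $428k — that is the price the winner pays.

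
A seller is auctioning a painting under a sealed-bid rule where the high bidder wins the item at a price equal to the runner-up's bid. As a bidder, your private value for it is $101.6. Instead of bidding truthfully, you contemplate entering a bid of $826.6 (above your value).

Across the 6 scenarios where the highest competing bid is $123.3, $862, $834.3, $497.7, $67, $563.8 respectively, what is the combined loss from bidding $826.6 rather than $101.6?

The deviation costs you only when the competing bid falls strictly between $101.6 and $826.6; elsewhere both bids give the same outcome.
$123.3: truthful payoff $0, deviation payoff −$21.7 → loss $21.7.
$862: outcomes coincide → loss $0.
$834.3: outcomes coincide → loss $0.
$497.7: truthful payoff $0, deviation payoff −$396.1 → loss $396.1.
$67: outcomes coincide → loss $0.
$563.8: truthful payoff $0, deviation payoff −$462.2 → loss $462.2.
Total loss = $21.7 + $396.1 + $462.2 = $880.
Truthful bidding weakly dominates here: raising your bid can only win items priced above your value, and lowering it can only forfeit items priced below.

$880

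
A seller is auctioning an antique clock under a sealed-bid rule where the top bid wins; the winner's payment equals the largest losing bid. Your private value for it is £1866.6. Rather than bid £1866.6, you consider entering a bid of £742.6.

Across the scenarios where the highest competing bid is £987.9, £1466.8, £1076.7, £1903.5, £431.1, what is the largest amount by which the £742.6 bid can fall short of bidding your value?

£987.9: truthful gives £878.7, deviation gives £0 → loss £878.7.
£1466.8: truthful gives £399.8, deviation gives £0 → loss £399.8.
£1076.7: truthful gives £789.9, deviation gives £0 → loss £789.9.
£1903.5: same outcome either way → loss £0.
£431.1: same outcome either way → loss £0.
Maximum loss: £878.7.

£878.7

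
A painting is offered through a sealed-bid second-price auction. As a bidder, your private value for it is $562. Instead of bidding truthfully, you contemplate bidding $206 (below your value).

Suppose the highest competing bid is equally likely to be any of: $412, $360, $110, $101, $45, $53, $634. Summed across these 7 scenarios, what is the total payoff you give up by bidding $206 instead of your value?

$352

The deviation costs you only when the competing bid falls strictly between $206 and $562; elsewhere both bids give the same outcome.
$412: truthful payoff $150, deviation payoff $0 → loss $150.
$360: truthful payoff $202, deviation payoff $0 → loss $202.
$110: outcomes coincide → loss $0.
$101: outcomes coincide → loss $0.
$45: outcomes coincide → loss $0.
$53: outcomes coincide → loss $0.
$634: outcomes coincide → loss $0.
Total loss = $150 + $202 = $352.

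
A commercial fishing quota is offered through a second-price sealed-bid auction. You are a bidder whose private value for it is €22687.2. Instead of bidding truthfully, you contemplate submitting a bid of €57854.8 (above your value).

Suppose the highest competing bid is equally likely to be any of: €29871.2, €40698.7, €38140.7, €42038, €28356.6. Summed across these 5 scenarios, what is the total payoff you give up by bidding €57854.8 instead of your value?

€65669.2

The deviation costs you only when the competing bid falls strictly between €22687.2 and €57854.8; elsewhere both bids give the same outcome.
€29871.2: truthful payoff €0, deviation payoff −€7184 → loss €7184.
€40698.7: truthful payoff €0, deviation payoff −€18011.5 → loss €18011.5.
€38140.7: truthful payoff €0, deviation payoff −€15453.5 → loss €15453.5.
€42038: truthful payoff €0, deviation payoff −€19350.8 → loss €19350.8.
€28356.6: truthful payoff €0, deviation payoff −€5669.4 → loss €5669.4.
Total loss = €7184 + €18011.5 + €15453.5 + €19350.8 + €5669.4 = €65669.2.
Truthful bidding weakly dominates here: raising your bid can only win items priced above your value, and lowering it can only forfeit items priced below.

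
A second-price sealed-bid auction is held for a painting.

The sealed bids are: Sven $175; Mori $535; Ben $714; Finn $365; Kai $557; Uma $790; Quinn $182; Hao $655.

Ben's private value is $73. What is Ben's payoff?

Highest bid: Uma at $790, so Uma wins.
Second-highest bid: Ben at $714 — that is the price the winner pays.
Ben did not win, so Ben pays nothing and receives nothing: payoff $0.

$0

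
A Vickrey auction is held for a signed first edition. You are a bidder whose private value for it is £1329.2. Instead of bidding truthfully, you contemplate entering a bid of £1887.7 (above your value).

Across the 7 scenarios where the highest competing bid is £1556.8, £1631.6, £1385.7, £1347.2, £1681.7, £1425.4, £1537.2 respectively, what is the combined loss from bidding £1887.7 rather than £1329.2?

£1261.2

The deviation costs you only when the competing bid falls strictly between £1329.2 and £1887.7; elsewhere both bids give the same outcome.
£1556.8: truthful payoff £0, deviation payoff −£227.6 → loss £227.6.
£1631.6: truthful payoff £0, deviation payoff −£302.4 → loss £302.4.
£1385.7: truthful payoff £0, deviation payoff −£56.5 → loss £56.5.
£1347.2: truthful payoff £0, deviation payoff −£18 → loss £18.
£1681.7: truthful payoff £0, deviation payoff −£352.5 → loss £352.5.
£1425.4: truthful payoff £0, deviation payoff −£96.2 → loss £96.2.
£1537.2: truthful payoff £0, deviation payoff −£208 → loss £208.
Total loss = £227.6 + £302.4 + £56.5 + £18 + £352.5 + £96.2 + £208 = £1261.2.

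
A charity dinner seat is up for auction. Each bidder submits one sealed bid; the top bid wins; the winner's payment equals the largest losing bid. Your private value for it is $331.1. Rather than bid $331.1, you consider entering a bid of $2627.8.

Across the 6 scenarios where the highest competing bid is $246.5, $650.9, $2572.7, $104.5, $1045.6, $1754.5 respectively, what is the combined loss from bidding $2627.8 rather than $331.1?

$4699.3

The deviation costs you only when the competing bid falls strictly between $331.1 and $2627.8; elsewhere both bids give the same outcome.
$246.5: outcomes coincide → loss $0.
$650.9: truthful payoff $0, deviation payoff −$319.8 → loss $319.8.
$2572.7: truthful payoff $0, deviation payoff −$2241.6 → loss $2241.6.
$104.5: outcomes coincide → loss $0.
$1045.6: truthful payoff $0, deviation payoff −$714.5 → loss $714.5.
$1754.5: truthful payoff $0, deviation payoff −$1423.4 → loss $1423.4.
Total loss = $319.8 + $2241.6 + $714.5 + $1423.4 = $4699.3.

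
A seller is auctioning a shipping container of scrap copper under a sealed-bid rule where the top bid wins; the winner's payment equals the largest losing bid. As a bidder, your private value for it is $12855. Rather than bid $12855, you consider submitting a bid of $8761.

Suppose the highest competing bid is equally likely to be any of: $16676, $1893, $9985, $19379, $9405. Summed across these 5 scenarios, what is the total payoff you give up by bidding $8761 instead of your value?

The deviation costs you only when the competing bid falls strictly between $8761 and $12855; elsewhere both bids give the same outcome.
$16676: outcomes coincide → loss $0.
$1893: outcomes coincide → loss $0.
$9985: truthful payoff $2870, deviation payoff $0 → loss $2870.
$19379: outcomes coincide → loss $0.
$9405: truthful payoff $3450, deviation payoff $0 → loss $3450.
Total loss = $2870 + $3450 = $6320.
In a second-price auction your bid sets only whether you win, not what you pay, so bidding your true value is weakly dominant.

$6320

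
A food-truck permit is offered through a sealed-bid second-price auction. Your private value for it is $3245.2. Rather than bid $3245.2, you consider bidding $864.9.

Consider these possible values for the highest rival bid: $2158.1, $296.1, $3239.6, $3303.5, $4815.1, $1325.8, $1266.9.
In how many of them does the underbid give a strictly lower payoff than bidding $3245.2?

The deviation hurts exactly when the highest competing bid lies strictly between $864.9 and $3245.2 — underbidding then forfeits a profitable win.
$2158.1: inside the interval → strictly worse (loss $1087.1).
$296.1: below both → same outcome either way.
$3239.6: inside the interval → strictly worse (loss $5.6).
$3303.5: above both → same outcome either way.
$4815.1: above both → same outcome either way.
$1325.8: inside the interval → strictly worse (loss $1919.4).
$1266.9: inside the interval → strictly worse (loss $1978.3).
Count: 4.

4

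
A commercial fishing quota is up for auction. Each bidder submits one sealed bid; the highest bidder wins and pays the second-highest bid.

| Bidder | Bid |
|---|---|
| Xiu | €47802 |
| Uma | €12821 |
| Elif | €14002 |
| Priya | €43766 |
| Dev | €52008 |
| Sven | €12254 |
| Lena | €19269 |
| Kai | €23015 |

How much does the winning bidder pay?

Highest bid: Dev at €52008, so Dev wins.
Second-highest bid: Xiu at €47802 — that is the price the winner pays.

€47802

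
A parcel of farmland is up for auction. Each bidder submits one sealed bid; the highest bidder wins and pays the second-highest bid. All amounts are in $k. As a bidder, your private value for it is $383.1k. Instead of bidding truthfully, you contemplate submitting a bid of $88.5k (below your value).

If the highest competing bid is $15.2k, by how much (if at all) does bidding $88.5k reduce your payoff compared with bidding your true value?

Bidding your value $383.1k: you win (since $383.1k > $15.2k) and pay $15.2k. Payoff $367.9k.
Bidding $88.5k: you win and pay $15.2k. Payoff $383.1k − $15.2k = $367.9k.
Difference = $367.9k − $367.9k = $0k; both bids lead to the same outcome because the competing bid is below both your value and your alternative bid.

$0k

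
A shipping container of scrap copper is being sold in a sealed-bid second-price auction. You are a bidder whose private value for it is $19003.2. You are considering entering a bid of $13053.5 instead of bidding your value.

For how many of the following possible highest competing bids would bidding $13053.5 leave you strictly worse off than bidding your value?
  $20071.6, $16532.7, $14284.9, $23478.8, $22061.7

2

The deviation hurts exactly when the highest competing bid lies strictly between $13053.5 and $19003.2 — underbidding then forfeits a profitable win.
$20071.6: above both → same outcome either way.
$16532.7: inside the interval → strictly worse (loss $2470.5).
$14284.9: inside the interval → strictly worse (loss $4718.3).
$23478.8: above both → same outcome either way.
$22061.7: above both → same outcome either way.
Count: 2.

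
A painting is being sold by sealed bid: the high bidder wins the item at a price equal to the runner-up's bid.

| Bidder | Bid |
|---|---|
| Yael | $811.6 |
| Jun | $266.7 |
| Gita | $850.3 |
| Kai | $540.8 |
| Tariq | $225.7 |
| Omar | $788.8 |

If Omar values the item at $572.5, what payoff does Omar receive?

Highest bid: Gita at $850.3, so Gita wins.
Second-highest bid: Yael at $811.6 — that is the price the winner pays.
Omar did not win, so Omar pays nothing and receives nothing: payoff $0.

$0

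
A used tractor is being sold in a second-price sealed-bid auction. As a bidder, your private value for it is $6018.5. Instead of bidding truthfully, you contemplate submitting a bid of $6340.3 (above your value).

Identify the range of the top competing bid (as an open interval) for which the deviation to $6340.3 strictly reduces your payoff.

If the competing bid is below $6018.5, both bids win at the same price — no difference.
If it is above $6340.3, both bids lose — no difference.
If it lies strictly between $6018.5 and $6340.3, bidding your value loses (payoff 0) while bidding $6340.3 wins at a price above your value (payoff negative).
So the deviation strictly hurts on the open interval ($6018.5, $6340.3).

($6018.5, $6340.3)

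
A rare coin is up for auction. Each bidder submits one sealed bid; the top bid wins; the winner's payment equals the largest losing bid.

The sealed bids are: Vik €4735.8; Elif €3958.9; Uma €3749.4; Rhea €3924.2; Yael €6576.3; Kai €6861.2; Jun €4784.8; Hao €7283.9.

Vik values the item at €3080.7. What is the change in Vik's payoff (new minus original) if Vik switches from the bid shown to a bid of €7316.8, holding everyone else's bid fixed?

−€4203.2

The highest bid among the other bidders is €7283.9; Vik's bid doesn't change that.
Original bid €4735.8: Vik is not highest (top rival bid is €7283.9); payoff €0.
Alternative bid €7316.8: Vik is highest, pays the top rival bid €7283.9; payoff €3080.7 − €7283.9 = −€4203.2.
Change in payoff = −€4203.2 − (€0) = −€4203.2.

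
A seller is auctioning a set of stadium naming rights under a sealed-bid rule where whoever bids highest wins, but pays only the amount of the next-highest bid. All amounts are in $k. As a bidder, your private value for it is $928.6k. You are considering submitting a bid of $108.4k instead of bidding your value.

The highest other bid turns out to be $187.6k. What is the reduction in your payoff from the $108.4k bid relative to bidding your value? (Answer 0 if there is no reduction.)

Bidding your value $928.6k: you win (since $928.6k > $187.6k) and pay $187.6k. Payoff $741k.
Bidding $108.4k: you lose. Payoff $0k.
The competing bid $187.6k lies between your shaded bid and your value, so underbidding forfeits an item you could have won at a profitable price.
Loss from deviating = $741k − ($0k) = $741k.

$741k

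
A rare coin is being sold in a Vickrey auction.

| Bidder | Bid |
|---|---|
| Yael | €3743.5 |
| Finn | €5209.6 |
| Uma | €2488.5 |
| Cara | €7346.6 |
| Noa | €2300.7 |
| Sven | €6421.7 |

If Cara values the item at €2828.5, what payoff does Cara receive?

Highest bid: Cara at €7346.6, so Cara wins.
Second-highest bid: Sven at €6421.7 — that is the price the winner pays.
Cara's payoff = value − price = €2828.5 − €6421.7 = −€3593.2.

−€3593.2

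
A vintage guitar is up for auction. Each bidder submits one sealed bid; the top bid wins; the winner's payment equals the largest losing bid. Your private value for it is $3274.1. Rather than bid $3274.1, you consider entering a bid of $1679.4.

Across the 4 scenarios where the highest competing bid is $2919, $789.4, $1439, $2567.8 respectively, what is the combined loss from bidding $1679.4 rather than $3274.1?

$1061.4

The deviation costs you only when the competing bid falls strictly between $1679.4 and $3274.1; elsewhere both bids give the same outcome.
$2919: truthful payoff $355.1, deviation payoff $0 → loss $355.1.
$789.4: outcomes coincide → loss $0.
$1439: outcomes coincide → loss $0.
$2567.8: truthful payoff $706.3, deviation payoff $0 → loss $706.3.
Total loss = $355.1 + $706.3 = $1061.4.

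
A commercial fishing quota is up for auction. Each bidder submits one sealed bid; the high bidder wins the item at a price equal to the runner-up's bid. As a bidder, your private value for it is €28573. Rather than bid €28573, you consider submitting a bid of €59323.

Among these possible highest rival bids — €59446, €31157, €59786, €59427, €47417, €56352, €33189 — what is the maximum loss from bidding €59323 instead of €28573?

€27779

€59446: same outcome either way → loss €0.
€31157: truthful gives €0, deviation gives −€2584 → loss €2584.
€59786: same outcome either way → loss €0.
€59427: same outcome either way → loss €0.
€47417: truthful gives €0, deviation gives −€18844 → loss €18844.
€56352: truthful gives €0, deviation gives −€27779 → loss €27779.
€33189: truthful gives €0, deviation gives −€4616 → loss €4616.
Maximum loss: €27779.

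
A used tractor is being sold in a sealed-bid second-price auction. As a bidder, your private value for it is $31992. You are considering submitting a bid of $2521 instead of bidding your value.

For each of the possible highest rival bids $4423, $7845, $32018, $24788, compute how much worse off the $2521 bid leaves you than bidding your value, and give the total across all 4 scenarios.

$58920

The deviation costs you only when the competing bid falls strictly between $2521 and $31992; elsewhere both bids give the same outcome.
$4423: truthful payoff $27569, deviation payoff $0 → loss $27569.
$7845: truthful payoff $24147, deviation payoff $0 → loss $24147.
$32018: outcomes coincide → loss $0.
$24788: truthful payoff $7204, deviation payoff $0 → loss $7204.
Total loss = $27569 + $24147 + $7204 = $58920.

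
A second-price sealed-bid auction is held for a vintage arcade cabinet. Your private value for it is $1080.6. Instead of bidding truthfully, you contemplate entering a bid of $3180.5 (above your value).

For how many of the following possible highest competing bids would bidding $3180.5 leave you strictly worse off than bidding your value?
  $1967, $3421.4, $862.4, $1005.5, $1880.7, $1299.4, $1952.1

The deviation hurts exactly when the highest competing bid lies strictly between $1080.6 and $3180.5 — overbidding then wins at a price above your value.
$1967: inside the interval → strictly worse (loss $886.4).
$3421.4: above both → same outcome either way.
$862.4: below both → same outcome either way.
$1005.5: below both → same outcome either way.
$1880.7: inside the interval → strictly worse (loss $800.1).
$1299.4: inside the interval → strictly worse (loss $218.8).
$1952.1: inside the interval → strictly worse (loss $871.5).
Count: 4.

4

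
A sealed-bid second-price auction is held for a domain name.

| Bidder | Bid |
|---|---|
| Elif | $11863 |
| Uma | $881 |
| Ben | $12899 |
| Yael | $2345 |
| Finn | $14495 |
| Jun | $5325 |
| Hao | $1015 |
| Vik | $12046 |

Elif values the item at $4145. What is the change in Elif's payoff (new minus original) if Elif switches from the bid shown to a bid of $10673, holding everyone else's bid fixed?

$0

The highest bid among the other bidders is $14495; Elif's bid doesn't change that.
Original bid $11863: Elif is not highest (top rival bid is $14495); payoff $0.
Alternative bid $10673: Elif is not highest (top rival bid is $14495); payoff $0.
Change in payoff = $0 − ($0) = $0.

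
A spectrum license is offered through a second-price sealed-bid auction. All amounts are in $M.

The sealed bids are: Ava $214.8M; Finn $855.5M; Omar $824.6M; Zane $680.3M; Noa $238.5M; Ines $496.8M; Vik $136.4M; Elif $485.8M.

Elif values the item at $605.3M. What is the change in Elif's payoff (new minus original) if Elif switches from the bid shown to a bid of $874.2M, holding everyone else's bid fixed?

−$250.2M

The highest bid among the other bidders is $855.5M; Elif's bid doesn't change that.
Original bid $485.8M: Elif is not highest (top rival bid is $855.5M); payoff $0M.
Alternative bid $874.2M: Elif is highest, pays the top rival bid $855.5M; payoff $605.3M − $855.5M = −$250.2M.
Change in payoff = −$250.2M − ($0M) = −$250.2M.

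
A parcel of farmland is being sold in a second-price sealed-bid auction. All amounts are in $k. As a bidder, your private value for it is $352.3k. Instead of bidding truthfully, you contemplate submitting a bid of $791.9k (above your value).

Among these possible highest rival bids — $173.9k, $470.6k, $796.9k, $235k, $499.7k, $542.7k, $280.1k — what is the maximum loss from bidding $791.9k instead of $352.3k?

$190.4k

$173.9k: same outcome either way → loss $0k.
$470.6k: truthful gives $0k, deviation gives −$118.3k → loss $118.3k.
$796.9k: same outcome either way → loss $0k.
$235k: same outcome either way → loss $0k.
$499.7k: truthful gives $0k, deviation gives −$147.4k → loss $147.4k.
$542.7k: truthful gives $0k, deviation gives −$190.4k → loss $190.4k.
$280.1k: same outcome either way → loss $0k.
Maximum loss: $190.4k.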